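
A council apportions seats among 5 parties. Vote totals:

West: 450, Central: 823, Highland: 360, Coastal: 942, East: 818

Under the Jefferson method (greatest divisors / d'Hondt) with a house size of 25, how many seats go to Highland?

3

Standard divisor 3393/25 ≈ 135.72; standard quotas: West 3.316, Central 6.064, Highland 2.653, Coastal 6.941, East 6.027.
Rounding down gives 3, 6, 2, 6, 6 = 23 seats, so the divisor must be adjusted.
With modified divisor 119: modified quotas West 3.782, Central 6.916, Highland 3.025, Coastal 7.916, East 6.874.
Rounding down: West 3, Central 6, Highland 3, Coastal 7, East 6 (total 25).
Highland receives 3.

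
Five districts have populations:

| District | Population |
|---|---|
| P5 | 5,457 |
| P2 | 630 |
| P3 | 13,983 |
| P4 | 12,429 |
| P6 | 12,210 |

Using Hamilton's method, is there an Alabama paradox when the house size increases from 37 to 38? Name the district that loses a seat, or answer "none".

P2

At 37 seats: P5 4, P2 1, P3 12, P4 10, P6 10.
At 38 seats: P5 5, P2 0, P3 12, P4 11, P6 10.
P2 drops from 1 to 0.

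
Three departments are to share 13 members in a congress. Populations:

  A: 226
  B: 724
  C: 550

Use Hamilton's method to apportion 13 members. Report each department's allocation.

Standard divisor: 1500 ÷ 13 ≈ 115.385.
Standard quotas: A 1.959, B 6.275, C 4.767.
Lower quotas: A 1, B 6, C 4 (sum 11, leaving 2 seats).
Remainders in descending order: A 0.959, C 0.767, B 0.275.
The surplus seats go to A, C.

A=2, B=6, C=5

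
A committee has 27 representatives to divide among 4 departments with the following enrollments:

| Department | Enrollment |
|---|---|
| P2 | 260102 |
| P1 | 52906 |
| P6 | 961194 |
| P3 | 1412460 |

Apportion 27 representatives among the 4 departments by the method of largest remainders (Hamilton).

P2=3, P1=0, P6=10, P3=14

The standard divisor is 2686662/27 = 99506.
Standard quotas: P2 2.6139, P1 0.5317, P6 9.6597, P3 14.1947.
Lower quotas: P2 2, P1 0, P6 9, P3 14 (sum 25, leaving 2 seats).
Remainders in descending order: P6 0.6597, P2 0.6139, P1 0.5317, P3 0.1947.
Largest remainders: P6, P2 receive the extra seats.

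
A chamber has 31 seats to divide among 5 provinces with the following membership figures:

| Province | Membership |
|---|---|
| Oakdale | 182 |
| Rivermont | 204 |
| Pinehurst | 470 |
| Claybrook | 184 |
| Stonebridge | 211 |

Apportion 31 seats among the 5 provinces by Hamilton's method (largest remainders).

The standard divisor is 1251/31 ≈ 40.355.
Standard quotas: Oakdale 4.510, Rivermont 5.055, Pinehurst 11.647, Claybrook 4.560, Stonebridge 5.229.
Lower quotas: Oakdale 4, Rivermont 5, Pinehurst 11, Claybrook 4, Stonebridge 5 (sum 29, leaving 2 seats).
Remainders in descending order: Pinehurst 0.647, Claybrook 0.560, Oakdale 0.510, Stonebridge 0.229, Rivermont 0.055.
The surplus seats go to Pinehurst, Claybrook.

Oakdale=4, Rivermont=5, Pinehurst=12, Claybrook=5, Stonebridge=5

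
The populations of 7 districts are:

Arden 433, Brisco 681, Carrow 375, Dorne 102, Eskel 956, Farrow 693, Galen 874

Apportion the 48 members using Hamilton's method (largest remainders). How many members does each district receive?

Arden 5, Brisco 8, Carrow 5, Dorne 1, Eskel 11, Farrow 8, Galen 10

The standard divisor is 4114/48 ≈ 85.708.
Standard quotas: Arden 5.052, Brisco 7.946, Carrow 4.375, Dorne 1.190, Eskel 11.154, Farrow 8.086, Galen 10.197.
Lower quotas: Arden 5, Brisco 7, Carrow 4, Dorne 1, Eskel 11, Farrow 8, Galen 10 (sum 46, leaving 2 seats).
Remainders in descending order: Brisco 0.946, Carrow 0.375, Galen 0.197, Dorne 0.190, Eskel 0.154, Farrow 0.086, Arden 0.052.
Largest remainders: Brisco, Carrow receive the extra seats.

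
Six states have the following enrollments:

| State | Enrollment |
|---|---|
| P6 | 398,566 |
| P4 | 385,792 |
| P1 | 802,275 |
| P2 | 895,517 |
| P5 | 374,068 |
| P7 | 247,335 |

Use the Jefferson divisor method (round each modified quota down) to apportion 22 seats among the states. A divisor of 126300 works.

With modified divisor 126300: modified quotas P6 3.156, P4 3.055, P1 6.352, P2 7.090, P5 2.962, P7 1.958.
Rounding down: P6 3, P4 3, P1 6, P2 7, P5 2, P7 1 (total 22).

P6: 3; P4: 3; P1: 6; P2: 7; P5: 2; P7: 1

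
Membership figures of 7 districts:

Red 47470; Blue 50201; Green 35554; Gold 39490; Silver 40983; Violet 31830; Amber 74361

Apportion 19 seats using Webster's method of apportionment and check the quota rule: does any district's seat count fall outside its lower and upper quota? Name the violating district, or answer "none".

Standard quotas: Red 2.820, Blue 2.982, Green 2.112, Gold 2.346, Silver 2.434, Violet 1.891, Amber 4.417.
Webster allocation: Red 3, Blue 3, Green 2, Gold 2, Silver 2, Violet 2, Amber 5.
Every allocation lies between the lower and upper quota.

none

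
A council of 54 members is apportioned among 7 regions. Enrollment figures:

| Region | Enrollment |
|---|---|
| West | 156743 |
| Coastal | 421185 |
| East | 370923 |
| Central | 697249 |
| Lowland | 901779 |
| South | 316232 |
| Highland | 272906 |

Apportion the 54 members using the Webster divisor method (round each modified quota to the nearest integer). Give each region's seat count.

Standard divisor 3137017/54 ≈ 58092.907; standard quotas: West 2.698, Coastal 7.250, East 6.385, Central 12.002, Lowland 15.523, South 5.444, Highland 4.698.
Rounding to the nearest integer gives West 3, Coastal 7, East 6, Central 12, Lowland 16, South 5, Highland 5 — total 54, matching the house size, so no adjustment is needed.

West=3, Coastal=7, East=6, Central=12, Lowland=16, South=5, Highland=5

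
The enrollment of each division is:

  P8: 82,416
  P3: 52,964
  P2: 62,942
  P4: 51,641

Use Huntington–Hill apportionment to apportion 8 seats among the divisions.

With divisor 35081: modified quotas P8 2.349, P3 1.510, P2 1.794, P4 1.472.
Geometric-mean thresholds: P8 √(2·3)=2.449, P3 √(1·2)=1.414, P2 √(1·2)=1.414, P4 √(1·2)=1.414.
Each quota rounded against its threshold gives P8 2, P3 2, P2 2, P4 2 (total 8).

P8 2, P3 2, P2 2, P4 2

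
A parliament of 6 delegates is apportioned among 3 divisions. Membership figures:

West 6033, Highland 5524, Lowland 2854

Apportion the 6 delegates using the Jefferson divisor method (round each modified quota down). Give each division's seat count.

West 3, Highland 2, Lowland 1

Standard divisor 14411/6 ≈ 2401.833; standard quotas: West 2.512, Highland 2.300, Lowland 1.188.
Rounding down gives 2, 2, 1 = 5 seats, so the divisor must be adjusted.
With modified divisor 1900: modified quotas West 3.175, Highland 2.907, Lowland 1.502.
Rounding down: West 3, Highland 2, Lowland 1 (total 6).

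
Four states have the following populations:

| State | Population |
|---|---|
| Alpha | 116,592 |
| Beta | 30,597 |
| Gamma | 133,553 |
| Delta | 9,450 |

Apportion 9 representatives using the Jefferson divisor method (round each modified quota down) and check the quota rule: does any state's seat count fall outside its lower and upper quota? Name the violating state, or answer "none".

none

Standard quotas: Alpha 3.616, Beta 0.949, Gamma 4.142, Delta 0.293.
Jefferson allocation: Alpha 4, Beta 1, Gamma 4, Delta 0.
Every allocation lies between the lower and upper quota.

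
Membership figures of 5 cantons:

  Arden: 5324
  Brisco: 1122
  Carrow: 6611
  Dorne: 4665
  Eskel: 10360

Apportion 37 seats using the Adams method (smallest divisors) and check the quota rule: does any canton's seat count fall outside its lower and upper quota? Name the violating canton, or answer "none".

Standard quotas: Arden 7.015, Brisco 1.478, Carrow 8.710, Dorne 6.146, Eskel 13.650.
Adams allocation: Arden 7, Brisco 2, Carrow 9, Dorne 6, Eskel 13.
Every allocation lies between the lower and upper quota.

none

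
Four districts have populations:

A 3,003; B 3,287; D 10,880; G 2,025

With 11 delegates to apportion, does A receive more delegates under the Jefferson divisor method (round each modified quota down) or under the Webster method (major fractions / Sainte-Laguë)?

Webster

Jefferson: A 1, B 2, D 7, G 1.
Webster: A 2, B 2, D 6, G 1.
A gets 1 under Jefferson and 2 under Webster.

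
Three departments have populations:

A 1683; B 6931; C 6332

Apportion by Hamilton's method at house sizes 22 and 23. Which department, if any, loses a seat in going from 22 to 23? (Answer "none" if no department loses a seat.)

At 22 seats: A 3, B 10, C 9.
At 23 seats: A 2, B 11, C 10.
A drops from 3 to 2.

A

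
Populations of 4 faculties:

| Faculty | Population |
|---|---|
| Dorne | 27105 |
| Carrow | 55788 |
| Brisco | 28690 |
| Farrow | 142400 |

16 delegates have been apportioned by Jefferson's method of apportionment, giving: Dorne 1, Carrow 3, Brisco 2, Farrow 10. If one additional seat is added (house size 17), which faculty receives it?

Carrow

Priority for the next seat is population ÷ (current seats + 1).
Priorities: Dorne 13552.500, Carrow 13947.000, Brisco 9563.333, Farrow 12945.455.
Highest priority: Carrow.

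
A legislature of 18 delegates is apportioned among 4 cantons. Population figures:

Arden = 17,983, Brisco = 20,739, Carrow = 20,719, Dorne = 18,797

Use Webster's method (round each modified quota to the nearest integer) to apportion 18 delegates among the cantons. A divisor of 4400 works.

With modified divisor 4400: modified quotas Arden 4.087, Brisco 4.713, Carrow 4.709, Dorne 4.272.
Rounding to the nearest integer: Arden 4, Brisco 5, Carrow 5, Dorne 4 (total 18).

Arden=4, Brisco=5, Carrow=5, Dorne=4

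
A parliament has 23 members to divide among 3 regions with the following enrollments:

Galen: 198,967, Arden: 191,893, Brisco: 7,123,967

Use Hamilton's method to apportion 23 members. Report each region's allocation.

Galen: 1; Arden: 0; Brisco: 22

Standard divisor: 7514827 ÷ 23 ≈ 326731.609.
Standard quotas: Galen 0.6090, Arden 0.5873, Brisco 21.8037.
Lower quotas: Galen 0, Arden 0, Brisco 21 (sum 21, leaving 2 seats).
Remainders in descending order: Brisco 0.8037, Galen 0.6090, Arden 0.5873.
The surplus seats go to Brisco, Galen.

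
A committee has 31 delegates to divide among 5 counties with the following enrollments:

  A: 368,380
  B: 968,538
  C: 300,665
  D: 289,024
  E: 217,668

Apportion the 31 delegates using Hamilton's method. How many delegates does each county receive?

A 5; B 14; C 5; D 4; E 3

Standard divisor: 2144275 ÷ 31 ≈ 69170.161.
Standard quotas: A 5.3257, B 14.0023, C 4.3467, D 4.1784, E 3.1468.
Lower quotas: A 5, B 14, C 4, D 4, E 3 (sum 30, leaving 1 seat).
Remainders in descending order: C 0.3467, A 0.3257, D 0.1784, E 0.1468, B 0.0023.
Largest remainder: C receives the extra seat.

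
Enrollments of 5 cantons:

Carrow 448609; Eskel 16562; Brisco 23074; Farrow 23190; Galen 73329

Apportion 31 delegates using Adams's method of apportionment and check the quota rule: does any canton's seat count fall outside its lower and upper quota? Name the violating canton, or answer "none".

Carrow

Standard quotas: Carrow 23.782, Eskel 0.878, Brisco 1.223, Farrow 1.229, Galen 3.887.
Adams allocation: Carrow 22, Eskel 1, Brisco 2, Farrow 2, Galen 4.
Carrow has quota 23.782 (lower 23, upper 24) but receives 22 — outside the quota interval.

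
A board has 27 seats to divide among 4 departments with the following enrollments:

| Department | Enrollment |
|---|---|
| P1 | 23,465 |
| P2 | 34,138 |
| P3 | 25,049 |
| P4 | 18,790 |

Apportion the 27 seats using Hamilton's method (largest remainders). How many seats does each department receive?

Standard divisor: 101442 ÷ 27 ≈ 3757.111.
Standard quotas: P1 6.2455, P2 9.0862, P3 6.6671, P4 5.0012.
Lower quotas: P1 6, P2 9, P3 6, P4 5 (sum 26, leaving 1 seat).
Remainders in descending order: P3 0.6671, P1 0.2455, P2 0.0862, P4 0.0012.
The surplus seat goes to P3.

P1=6; P2=9; P3=7; P4=5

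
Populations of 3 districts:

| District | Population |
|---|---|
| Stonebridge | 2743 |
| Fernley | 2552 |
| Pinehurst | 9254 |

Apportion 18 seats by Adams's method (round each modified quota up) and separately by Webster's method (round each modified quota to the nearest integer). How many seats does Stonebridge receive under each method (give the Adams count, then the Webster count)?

Adams: Stonebridge 4, Fernley 3, Pinehurst 11.
Webster: Stonebridge 3, Fernley 3, Pinehurst 12.
Stonebridge gets 4 under Adams and 3 under Webster.

4 and 3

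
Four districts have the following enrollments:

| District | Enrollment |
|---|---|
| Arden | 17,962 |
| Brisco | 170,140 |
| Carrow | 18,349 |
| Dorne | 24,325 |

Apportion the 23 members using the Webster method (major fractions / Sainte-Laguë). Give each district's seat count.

Standard divisor 230776/23 ≈ 10033.739; standard quotas: Arden 1.790, Brisco 16.957, Carrow 1.829, Dorne 2.424.
Rounding to the nearest integer gives Arden 2, Brisco 17, Carrow 2, Dorne 2 — total 23, matching the house size, so no adjustment is needed.

Arden 2, Brisco 17, Carrow 2, Dorne 2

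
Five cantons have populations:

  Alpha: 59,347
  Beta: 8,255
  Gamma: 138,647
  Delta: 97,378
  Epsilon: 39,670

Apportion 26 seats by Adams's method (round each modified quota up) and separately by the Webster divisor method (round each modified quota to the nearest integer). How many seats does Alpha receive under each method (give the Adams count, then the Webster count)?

5 and 4

Adams: Alpha 5, Beta 1, Gamma 10, Delta 7, Epsilon 3.
Webster: Alpha 4, Beta 1, Gamma 11, Delta 7, Epsilon 3.
Alpha gets 5 under Adams and 4 under Webster.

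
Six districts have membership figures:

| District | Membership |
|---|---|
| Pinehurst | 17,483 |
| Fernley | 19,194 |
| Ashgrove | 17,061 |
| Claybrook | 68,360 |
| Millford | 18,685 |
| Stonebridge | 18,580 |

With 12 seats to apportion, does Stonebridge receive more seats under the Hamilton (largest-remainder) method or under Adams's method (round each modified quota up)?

Hamilton: Pinehurst 1, Fernley 2, Ashgrove 1, Claybrook 5, Millford 2, Stonebridge 1.
Adams: Pinehurst 1, Fernley 2, Ashgrove 1, Claybrook 4, Millford 2, Stonebridge 2.
Stonebridge gets 1 under Hamilton and 2 under Adams.

Adams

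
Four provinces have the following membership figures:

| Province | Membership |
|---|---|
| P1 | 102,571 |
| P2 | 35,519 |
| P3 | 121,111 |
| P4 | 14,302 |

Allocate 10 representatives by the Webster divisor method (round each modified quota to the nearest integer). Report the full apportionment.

P1=4, P2=1, P3=4, P4=1

Standard divisor 273503/10 ≈ 27350.3; standard quotas: P1 3.750, P2 1.299, P3 4.428, P4 0.523.
Rounding to the nearest integer gives P1 4, P2 1, P3 4, P4 1 — total 10, matching the house size, so no adjustment is needed.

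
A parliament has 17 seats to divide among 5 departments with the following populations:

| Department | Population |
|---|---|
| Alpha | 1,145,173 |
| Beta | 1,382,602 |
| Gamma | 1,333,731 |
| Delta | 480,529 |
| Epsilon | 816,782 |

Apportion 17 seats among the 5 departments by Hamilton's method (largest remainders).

The standard divisor is 5158817/17 ≈ 303459.824.
Standard quotas: Alpha 3.7737, Beta 4.5561, Gamma 4.3951, Delta 1.5835, Epsilon 2.6916.
Lower quotas: Alpha 3, Beta 4, Gamma 4, Delta 1, Epsilon 2 (sum 14, leaving 3 seats).
Remainders in descending order: Alpha 0.7737, Epsilon 0.6916, Delta 0.5835, Beta 0.5561, Gamma 0.3951.
The surplus seats go to Alpha, Epsilon, Delta.

Alpha: 4, Beta: 4, Gamma: 4, Delta: 2, Epsilon: 3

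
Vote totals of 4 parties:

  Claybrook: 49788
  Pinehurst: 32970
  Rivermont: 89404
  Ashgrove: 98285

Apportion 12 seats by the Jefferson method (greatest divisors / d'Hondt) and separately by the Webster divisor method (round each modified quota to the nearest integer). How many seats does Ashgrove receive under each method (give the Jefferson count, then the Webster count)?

Jefferson: Claybrook 2, Pinehurst 1, Rivermont 4, Ashgrove 5.
Webster: Claybrook 2, Pinehurst 2, Rivermont 4, Ashgrove 4.
Ashgrove gets 5 under Jefferson and 4 under Webster.

5 and 4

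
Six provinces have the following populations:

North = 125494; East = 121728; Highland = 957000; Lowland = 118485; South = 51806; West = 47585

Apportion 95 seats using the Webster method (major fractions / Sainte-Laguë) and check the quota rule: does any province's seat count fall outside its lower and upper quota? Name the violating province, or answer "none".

Standard quotas: North 8.383, East 8.132, Highland 63.930, Lowland 7.915, South 3.461, West 3.179.
Webster allocation: North 8, East 8, Highland 65, Lowland 8, South 3, West 3.
Highland has quota 63.930 (lower 63, upper 64) but receives 65 — outside the quota interval.

Highland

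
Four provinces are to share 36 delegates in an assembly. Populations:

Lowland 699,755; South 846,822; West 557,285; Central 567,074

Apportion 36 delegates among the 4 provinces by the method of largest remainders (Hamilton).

Lowland 9, South 11, West 8, Central 8

Total 2670936; standard divisor 2670936/36 ≈ 74192.667.
Standard quotas: Lowland 9.4316, South 11.4138, West 7.5113, Central 7.6433.
Lower quotas: Lowland 9, South 11, West 7, Central 7 (sum 34, leaving 2 seats).
Remainders in descending order: Central 0.6433, West 0.5113, Lowland 0.4316, South 0.4138.
The surplus seats go to Central, West.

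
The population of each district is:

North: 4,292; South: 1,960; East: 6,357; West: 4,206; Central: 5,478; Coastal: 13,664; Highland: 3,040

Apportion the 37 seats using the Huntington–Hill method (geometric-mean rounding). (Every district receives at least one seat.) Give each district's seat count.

North=4, South=2, East=6, West=4, Central=5, Coastal=13, Highland=3

With divisor 1053: modified quotas North 4.076, South 1.861, East 6.037, West 3.994, Central 5.202, Coastal 12.976, Highland 2.887.
Geometric-mean thresholds: North √(4·5)=4.472, South √(1·2)=1.414, East √(6·7)=6.481, West √(3·4)=3.464, Central √(5·6)=5.477, Coastal √(12·13)=12.490, Highland √(2·3)=2.449.
Each quota rounded against its threshold gives North 4, South 2, East 6, West 4, Central 5, Coastal 13, Highland 3 (total 37).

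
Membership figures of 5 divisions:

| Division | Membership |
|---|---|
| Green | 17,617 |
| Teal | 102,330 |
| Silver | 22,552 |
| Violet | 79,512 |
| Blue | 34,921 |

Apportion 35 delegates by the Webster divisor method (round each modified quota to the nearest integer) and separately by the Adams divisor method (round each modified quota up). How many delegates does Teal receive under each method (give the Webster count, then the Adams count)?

Webster: Green 2, Teal 14, Silver 3, Violet 11, Blue 5.
Adams: Green 3, Teal 13, Silver 3, Violet 11, Blue 5.
Teal gets 14 under Webster and 13 under Adams.

14 and 13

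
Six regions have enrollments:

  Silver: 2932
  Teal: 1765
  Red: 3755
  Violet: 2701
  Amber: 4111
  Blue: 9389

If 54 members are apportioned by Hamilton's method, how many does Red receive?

8

Standard divisor: 24653 ÷ 54 ≈ 456.537.
Standard quotas: Silver 6.4223, Teal 3.8661, Red 8.2250, Violet 5.9163, Amber 9.0047, Blue 20.5657.
Lower quotas: Silver 6, Teal 3, Red 8, Violet 5, Amber 9, Blue 20 (sum 51, leaving 3 seats).
Remainders in descending order: Violet 0.9163, Teal 0.8661, Blue 0.5657, Silver 0.4223, Red 0.2250, Amber 0.0047.
The surplus seats go to Violet, Teal, Blue.
Red receives 8.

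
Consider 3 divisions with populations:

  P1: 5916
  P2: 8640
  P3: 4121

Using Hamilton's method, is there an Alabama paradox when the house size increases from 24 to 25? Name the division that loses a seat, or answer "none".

none

At 24 seats: P1 8, P2 11, P3 5.
At 25 seats: P1 8, P2 12, P3 5.
No division's allocation decreased.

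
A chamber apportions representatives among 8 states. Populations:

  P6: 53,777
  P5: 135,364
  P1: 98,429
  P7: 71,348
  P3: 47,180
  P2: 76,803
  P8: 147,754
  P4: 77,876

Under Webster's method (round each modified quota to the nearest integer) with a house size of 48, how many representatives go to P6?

Standard divisor 708531/48 ≈ 14761.062; standard quotas: P6 3.643, P5 9.170, P1 6.668, P7 4.834, P3 3.196, P2 5.203, P8 10.010, P4 5.276.
Rounding to the nearest integer gives P6 4, P5 9, P1 7, P7 5, P3 3, P2 5, P8 10, P4 5 — total 48, matching the house size, so no adjustment is needed.
P6 receives 4.

4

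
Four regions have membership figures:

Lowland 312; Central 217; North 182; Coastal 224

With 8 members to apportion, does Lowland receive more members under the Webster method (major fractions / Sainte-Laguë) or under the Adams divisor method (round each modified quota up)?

Webster: Lowland 3, Central 2, North 1, Coastal 2.
Adams: Lowland 2, Central 2, North 2, Coastal 2.
Lowland gets 3 under Webster and 2 under Adams.

Webster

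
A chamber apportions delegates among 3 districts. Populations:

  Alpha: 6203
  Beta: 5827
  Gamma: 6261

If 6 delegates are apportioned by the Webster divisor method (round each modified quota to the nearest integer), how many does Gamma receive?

2

Standard divisor 18291/6 ≈ 3048.5; standard quotas: Alpha 2.035, Beta 1.911, Gamma 2.054.
Rounding to the nearest integer gives Alpha 2, Beta 2, Gamma 2 — total 6, matching the house size, so no adjustment is needed.
Gamma receives 2.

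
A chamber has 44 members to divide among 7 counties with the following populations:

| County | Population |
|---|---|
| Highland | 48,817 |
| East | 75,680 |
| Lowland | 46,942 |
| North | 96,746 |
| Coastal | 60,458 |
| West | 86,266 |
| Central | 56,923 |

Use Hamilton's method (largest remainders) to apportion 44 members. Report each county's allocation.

Highland 5, East 7, Lowland 4, North 9, Coastal 6, West 8, Central 5

The standard divisor is 471832/44 ≈ 10723.455.
Standard quotas: Highland 4.5524, East 7.0574, Lowland 4.3775, North 9.0219, Coastal 5.6379, West 8.0446, Central 5.3083.
Lower quotas: Highland 4, East 7, Lowland 4, North 9, Coastal 5, West 8, Central 5 (sum 42, leaving 2 seats).
Remainders in descending order: Coastal 0.6379, Highland 0.5524, Lowland 0.3775, Central 0.3083, East 0.0574, West 0.0446, North 0.0219.
The surplus seats go to Coastal, Highland.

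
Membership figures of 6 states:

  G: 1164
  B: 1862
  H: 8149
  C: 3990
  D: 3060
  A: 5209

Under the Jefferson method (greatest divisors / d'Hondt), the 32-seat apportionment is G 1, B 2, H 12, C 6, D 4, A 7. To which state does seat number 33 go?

A

Priority for the next seat is population ÷ (current seats + 1).
Priorities: G 582.000, B 620.667, H 626.846, C 570.000, D 612.000, A 651.125.
Highest priority: A.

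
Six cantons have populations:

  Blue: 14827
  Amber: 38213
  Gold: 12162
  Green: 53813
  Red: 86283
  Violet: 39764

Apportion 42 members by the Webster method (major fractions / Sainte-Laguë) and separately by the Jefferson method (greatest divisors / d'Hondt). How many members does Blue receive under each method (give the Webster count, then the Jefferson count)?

3 and 2

Webster: Blue 3, Amber 6, Gold 2, Green 9, Red 15, Violet 7.
Jefferson: Blue 2, Amber 7, Gold 2, Green 9, Red 15, Violet 7.
Blue gets 3 under Webster and 2 under Jefferson.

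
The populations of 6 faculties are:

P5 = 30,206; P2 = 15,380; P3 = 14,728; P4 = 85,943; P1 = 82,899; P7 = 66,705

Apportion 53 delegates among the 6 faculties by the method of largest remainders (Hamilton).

P5=5, P2=3, P3=3, P4=15, P1=15, P7=12

Total 295861; standard divisor 295861/53 ≈ 5582.283.
Standard quotas: P5 5.4110, P2 2.7551, P3 2.6383, P4 15.3957, P1 14.8504, P7 11.9494.
Lower quotas: P5 5, P2 2, P3 2, P4 15, P1 14, P7 11 (sum 49, leaving 4 seats).
Remainders in descending order: P7 0.9494, P1 0.8504, P2 0.7551, P3 0.6383, P5 0.4110, P4 0.3957.
The surplus seats go to P7, P1, P2, P3.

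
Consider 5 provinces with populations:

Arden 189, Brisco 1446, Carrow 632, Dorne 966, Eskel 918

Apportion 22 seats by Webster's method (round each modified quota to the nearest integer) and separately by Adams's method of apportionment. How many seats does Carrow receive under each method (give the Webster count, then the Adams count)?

Webster: Arden 1, Brisco 8, Carrow 3, Dorne 5, Eskel 5.
Adams: Arden 1, Brisco 7, Carrow 4, Dorne 5, Eskel 5.
Carrow gets 3 under Webster and 4 under Adams.

3 and 4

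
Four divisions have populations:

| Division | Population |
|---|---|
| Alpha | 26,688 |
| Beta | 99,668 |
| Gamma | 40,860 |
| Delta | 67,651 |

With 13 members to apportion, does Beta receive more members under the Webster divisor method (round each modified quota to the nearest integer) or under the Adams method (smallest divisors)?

Webster

Webster: Alpha 1, Beta 6, Gamma 2, Delta 4.
Adams: Alpha 2, Beta 5, Gamma 2, Delta 4.
Beta gets 6 under Webster and 5 under Adams.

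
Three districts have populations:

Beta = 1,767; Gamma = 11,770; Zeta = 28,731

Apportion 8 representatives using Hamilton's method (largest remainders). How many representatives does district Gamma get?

2

The standard divisor is 42268/8 ≈ 5283.5.
Standard quotas: Beta 0.3344, Gamma 2.2277, Zeta 5.4379.
Lower quotas: Beta 0, Gamma 2, Zeta 5 (sum 7, leaving 1 seat).
Remainders in descending order: Zeta 0.4379, Beta 0.3344, Gamma 0.2277.
The surplus seat goes to Zeta.
Gamma receives 2.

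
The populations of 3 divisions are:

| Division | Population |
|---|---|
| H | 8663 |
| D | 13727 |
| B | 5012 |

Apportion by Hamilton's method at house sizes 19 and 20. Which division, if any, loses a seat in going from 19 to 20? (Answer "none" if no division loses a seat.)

At 19 seats: H 6, D 10, B 3.
At 20 seats: H 6, D 10, B 4.
No division's allocation decreased.

none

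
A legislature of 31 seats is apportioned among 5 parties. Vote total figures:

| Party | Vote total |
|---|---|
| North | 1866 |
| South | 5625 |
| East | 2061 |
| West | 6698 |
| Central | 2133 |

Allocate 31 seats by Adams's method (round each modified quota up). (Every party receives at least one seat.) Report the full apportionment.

Standard divisor 18383/31 ≈ 593; standard quotas: North 3.147, South 9.486, East 3.476, West 11.295, Central 3.597.
Rounding up gives 4, 10, 4, 12, 4 = 34 seats, so the divisor must be adjusted.
With modified divisor 650: modified quotas North 2.871, South 8.654, East 3.171, West 10.305, Central 3.282.
Rounding up: North 3, South 9, East 4, West 11, Central 4 (total 31).

North 3, South 9, East 4, West 11, Central 4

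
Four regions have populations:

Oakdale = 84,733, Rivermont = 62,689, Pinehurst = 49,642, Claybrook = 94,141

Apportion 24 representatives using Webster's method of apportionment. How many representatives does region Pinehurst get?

Standard divisor 291205/24 ≈ 12133.542; standard quotas: Oakdale 6.983, Rivermont 5.167, Pinehurst 4.091, Claybrook 7.759.
Rounding to the nearest integer gives Oakdale 7, Rivermont 5, Pinehurst 4, Claybrook 8 — total 24, matching the house size, so no adjustment is needed.
Pinehurst receives 4.

4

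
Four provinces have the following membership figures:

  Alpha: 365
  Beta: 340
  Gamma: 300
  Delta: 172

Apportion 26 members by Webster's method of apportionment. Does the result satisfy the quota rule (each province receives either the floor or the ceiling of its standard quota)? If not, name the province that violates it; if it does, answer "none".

none

Standard quotas: Alpha 8.063, Beta 7.511, Gamma 6.627, Delta 3.799.
Webster allocation: Alpha 8, Beta 7, Gamma 7, Delta 4.
Every allocation lies between the lower and upper quota.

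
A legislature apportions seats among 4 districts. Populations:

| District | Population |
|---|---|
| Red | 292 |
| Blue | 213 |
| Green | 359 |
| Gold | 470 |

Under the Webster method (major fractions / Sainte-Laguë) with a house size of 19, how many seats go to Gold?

Standard divisor 1334/19 ≈ 70.211; standard quotas: Red 4.159, Blue 3.034, Green 5.113, Gold 6.694.
Rounding to the nearest integer gives Red 4, Blue 3, Green 5, Gold 7 — total 19, matching the house size, so no adjustment is needed.
Gold receives 7.

7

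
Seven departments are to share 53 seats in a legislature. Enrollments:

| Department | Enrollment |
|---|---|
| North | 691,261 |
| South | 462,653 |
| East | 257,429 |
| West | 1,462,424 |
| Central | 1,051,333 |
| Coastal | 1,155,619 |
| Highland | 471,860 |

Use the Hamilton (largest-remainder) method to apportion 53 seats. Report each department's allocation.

North: 7, South: 4, East: 2, West: 14, Central: 10, Coastal: 11, Highland: 5

The standard divisor is 5552579/53 ≈ 104765.642.
Standard quotas: North 6.5982, South 4.4161, East 2.4572, West 13.9590, Central 10.0351, Coastal 11.0305, Highland 4.5040.
Lower quotas: North 6, South 4, East 2, West 13, Central 10, Coastal 11, Highland 4 (sum 50, leaving 3 seats).
Remainders in descending order: West 0.9590, North 0.5982, Highland 0.5040, East 0.4572, South 0.4161, Central 0.0351, Coastal 0.0305.
Largest remainders: West, North, Highland receive the extra seats.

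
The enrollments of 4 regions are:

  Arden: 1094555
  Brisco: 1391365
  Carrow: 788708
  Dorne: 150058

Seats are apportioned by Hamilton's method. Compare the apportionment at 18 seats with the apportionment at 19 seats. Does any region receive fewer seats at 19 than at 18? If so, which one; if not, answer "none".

none

At 18 seats: Arden 6, Brisco 7, Carrow 4, Dorne 1.
At 19 seats: Arden 6, Brisco 8, Carrow 4, Dorne 1.
No region's allocation decreased.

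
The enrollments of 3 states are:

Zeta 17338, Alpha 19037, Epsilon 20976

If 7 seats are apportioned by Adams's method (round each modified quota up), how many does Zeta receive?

Standard divisor 57351/7 ≈ 8193; standard quotas: Zeta 2.116, Alpha 2.324, Epsilon 2.560.
Rounding up gives 3, 3, 3 = 9 seats, so the divisor must be adjusted.
With modified divisor 10000: modified quotas Zeta 1.734, Alpha 1.904, Epsilon 2.098.
Rounding up: Zeta 2, Alpha 2, Epsilon 3 (total 7).
Zeta receives 2.

2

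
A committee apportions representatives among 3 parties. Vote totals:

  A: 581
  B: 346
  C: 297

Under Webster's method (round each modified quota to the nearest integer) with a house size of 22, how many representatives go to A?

Standard divisor 1224/22 ≈ 55.636; standard quotas: A 10.443, B 6.219, C 5.338.
Rounding to the nearest integer gives 10, 6, 5 = 21 seats, so the divisor must be adjusted.
With modified divisor 55: modified quotas A 10.564, B 6.291, C 5.400.
Rounding to the nearest integer: A 11, B 6, C 5 (total 22).
A receives 11.

11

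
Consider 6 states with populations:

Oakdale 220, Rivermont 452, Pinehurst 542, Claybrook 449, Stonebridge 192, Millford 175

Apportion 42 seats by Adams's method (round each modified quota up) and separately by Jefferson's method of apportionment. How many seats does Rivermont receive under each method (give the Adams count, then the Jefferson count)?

Adams: Oakdale 5, Rivermont 9, Pinehurst 11, Claybrook 9, Stonebridge 4, Millford 4.
Jefferson: Oakdale 4, Rivermont 10, Pinehurst 12, Claybrook 9, Stonebridge 4, Millford 3.
Rivermont gets 9 under Adams and 10 under Jefferson.

9 and 10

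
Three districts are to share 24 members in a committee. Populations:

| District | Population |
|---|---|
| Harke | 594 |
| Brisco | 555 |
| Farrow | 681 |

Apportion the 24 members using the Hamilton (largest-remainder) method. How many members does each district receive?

The standard divisor is 1830/24 ≈ 76.25.
Standard quotas: Harke 7.790, Brisco 7.279, Farrow 8.931.
Lower quotas: Harke 7, Brisco 7, Farrow 8 (sum 22, leaving 2 seats).
Remainders in descending order: Farrow 0.931, Harke 0.790, Brisco 0.279.
Largest remainders: Farrow, Harke receive the extra seats.

Harke=8, Brisco=7, Farrow=9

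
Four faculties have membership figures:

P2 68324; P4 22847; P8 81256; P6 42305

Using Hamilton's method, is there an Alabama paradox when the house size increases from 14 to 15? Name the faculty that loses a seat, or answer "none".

P4

At 14 seats: P2 4, P4 2, P8 5, P6 3.
At 15 seats: P2 5, P4 1, P8 6, P6 3.
P4 drops from 2 to 1.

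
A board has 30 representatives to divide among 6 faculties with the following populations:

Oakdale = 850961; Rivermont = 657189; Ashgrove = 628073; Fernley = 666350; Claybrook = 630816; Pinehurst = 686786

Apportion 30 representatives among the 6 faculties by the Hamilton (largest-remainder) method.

Oakdale 6; Rivermont 5; Ashgrove 4; Fernley 5; Claybrook 5; Pinehurst 5

Standard divisor: 4120175 ÷ 30 ≈ 137339.167.
Standard quotas: Oakdale 6.1961, Rivermont 4.7852, Ashgrove 4.5732, Fernley 4.8519, Claybrook 4.5931, Pinehurst 5.0007.
Lower quotas: Oakdale 6, Rivermont 4, Ashgrove 4, Fernley 4, Claybrook 4, Pinehurst 5 (sum 27, leaving 3 seats).
Remainders in descending order: Fernley 0.8519, Rivermont 0.7852, Claybrook 0.5931, Ashgrove 0.5732, Oakdale 0.1961, Pinehurst 0.0007.
Largest remainders: Fernley, Rivermont, Claybrook receive the extra seats.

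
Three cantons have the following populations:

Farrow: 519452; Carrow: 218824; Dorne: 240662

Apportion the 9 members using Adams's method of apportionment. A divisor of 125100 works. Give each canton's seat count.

With modified divisor 125100: modified quotas Farrow 4.152, Carrow 1.749, Dorne 1.924.
Rounding up: Farrow 5, Carrow 2, Dorne 2 (total 9).

Farrow=5, Carrow=2, Dorne=2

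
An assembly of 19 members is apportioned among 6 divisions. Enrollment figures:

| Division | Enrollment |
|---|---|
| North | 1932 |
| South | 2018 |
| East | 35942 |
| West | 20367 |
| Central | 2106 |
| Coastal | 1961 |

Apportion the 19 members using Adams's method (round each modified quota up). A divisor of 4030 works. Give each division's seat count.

With modified divisor 4030: modified quotas North 0.479, South 0.501, East 8.919, West 5.054, Central 0.523, Coastal 0.487.
Rounding up: North 1, South 1, East 9, West 6, Central 1, Coastal 1 (total 19).

North: 1; South: 1; East: 9; West: 6; Central: 1; Coastal: 1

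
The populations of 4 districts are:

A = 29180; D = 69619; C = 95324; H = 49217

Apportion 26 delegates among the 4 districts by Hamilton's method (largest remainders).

Total 243340; standard divisor 243340/26 ≈ 9359.231.
Standard quotas: A 3.1178, D 7.4385, C 10.1850, H 5.2587.
Lower quotas: A 3, D 7, C 10, H 5 (sum 25, leaving 1 seat).
Remainders in descending order: D 0.4385, H 0.2587, C 0.1850, A 0.1178.
The surplus seat goes to D.

A=3; D=8; C=10; H=5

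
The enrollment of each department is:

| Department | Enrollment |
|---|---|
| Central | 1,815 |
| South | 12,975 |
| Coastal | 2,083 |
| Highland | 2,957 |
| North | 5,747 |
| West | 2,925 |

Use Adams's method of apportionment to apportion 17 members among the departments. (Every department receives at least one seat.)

Central=1, South=7, Coastal=2, Highland=2, North=3, West=2

Standard divisor 28502/17 ≈ 1676.588; standard quotas: Central 1.083, South 7.739, Coastal 1.242, Highland 1.764, North 3.428, West 1.745.
Rounding up gives 2, 8, 2, 2, 4, 2 = 20 seats, so the divisor must be adjusted.
With modified divisor 2000: modified quotas Central 0.907, South 6.487, Coastal 1.042, Highland 1.478, North 2.873, West 1.462.
Rounding up: Central 1, South 7, Coastal 2, Highland 2, North 3, West 2 (total 17).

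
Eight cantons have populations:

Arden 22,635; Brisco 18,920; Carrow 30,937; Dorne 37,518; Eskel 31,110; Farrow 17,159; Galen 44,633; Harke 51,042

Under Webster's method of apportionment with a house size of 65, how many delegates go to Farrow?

Standard divisor 253954/65 ≈ 3906.985; standard quotas: Arden 5.793, Brisco 4.843, Carrow 7.918, Dorne 9.603, Eskel 7.963, Farrow 4.392, Galen 11.424, Harke 13.064.
Rounding to the nearest integer gives Arden 6, Brisco 5, Carrow 8, Dorne 10, Eskel 8, Farrow 4, Galen 11, Harke 13 — total 65, matching the house size, so no adjustment is needed.
Farrow receives 4.

4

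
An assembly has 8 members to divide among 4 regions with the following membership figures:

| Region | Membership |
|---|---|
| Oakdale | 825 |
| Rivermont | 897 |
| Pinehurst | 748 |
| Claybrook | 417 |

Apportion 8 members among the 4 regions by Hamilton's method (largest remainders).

Total 2887; standard divisor 2887/8 ≈ 360.875.
Standard quotas: Oakdale 2.286, Rivermont 2.486, Pinehurst 2.073, Claybrook 1.156.
Lower quotas: Oakdale 2, Rivermont 2, Pinehurst 2, Claybrook 1 (sum 7, leaving 1 seat).
Remainders in descending order: Rivermont 0.486, Oakdale 0.286, Claybrook 0.156, Pinehurst 0.073.
The surplus seat goes to Rivermont.

Oakdale 2, Rivermont 3, Pinehurst 2, Claybrook 1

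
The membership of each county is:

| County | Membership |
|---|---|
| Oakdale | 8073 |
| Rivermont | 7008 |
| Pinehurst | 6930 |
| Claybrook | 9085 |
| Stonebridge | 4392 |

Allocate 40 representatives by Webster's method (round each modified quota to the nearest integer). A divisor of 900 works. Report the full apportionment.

Oakdale 9; Rivermont 8; Pinehurst 8; Claybrook 10; Stonebridge 5

With modified divisor 900: modified quotas Oakdale 8.970, Rivermont 7.787, Pinehurst 7.700, Claybrook 10.094, Stonebridge 4.880.
Rounding to the nearest integer: Oakdale 9, Rivermont 8, Pinehurst 8, Claybrook 10, Stonebridge 5 (total 40).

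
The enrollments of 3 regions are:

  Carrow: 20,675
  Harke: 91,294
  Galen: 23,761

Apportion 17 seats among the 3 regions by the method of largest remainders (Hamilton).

Carrow: 3, Harke: 11, Galen: 3

The standard divisor is 135730/17 ≈ 7984.118.
Standard quotas: Carrow 2.5895, Harke 11.4345, Galen 2.9760.
Lower quotas: Carrow 2, Harke 11, Galen 2 (sum 15, leaving 2 seats).
Remainders in descending order: Galen 0.9760, Carrow 0.5895, Harke 0.4345.
Largest remainders: Galen, Carrow receive the extra seats.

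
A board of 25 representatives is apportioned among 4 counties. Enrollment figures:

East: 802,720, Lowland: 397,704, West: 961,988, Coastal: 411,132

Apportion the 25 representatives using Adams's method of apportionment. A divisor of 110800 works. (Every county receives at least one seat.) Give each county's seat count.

East=8, Lowland=4, West=9, Coastal=4

With modified divisor 110800: modified quotas East 7.245, Lowland 3.589, West 8.682, Coastal 3.711.
Rounding up: East 8, Lowland 4, West 9, Coastal 4 (total 25).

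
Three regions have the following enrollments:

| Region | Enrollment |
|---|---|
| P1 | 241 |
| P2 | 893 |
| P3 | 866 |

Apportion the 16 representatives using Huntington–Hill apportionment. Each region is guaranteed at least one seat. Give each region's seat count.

P1: 2, P2: 7, P3: 7

With divisor 126: modified quotas P1 1.913, P2 7.087, P3 6.873.
Geometric-mean thresholds: P1 √(1·2)=1.414, P2 √(7·8)=7.483, P3 √(6·7)=6.481.
Each quota rounded against its threshold gives P1 2, P2 7, P3 7 (total 16).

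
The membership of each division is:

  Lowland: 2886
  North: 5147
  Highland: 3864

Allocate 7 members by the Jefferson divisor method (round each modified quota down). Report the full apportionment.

Standard divisor 11897/7 ≈ 1699.571; standard quotas: Lowland 1.698, North 3.028, Highland 2.274.
Rounding down gives 1, 3, 2 = 6 seats, so the divisor must be adjusted.
With modified divisor 1400: modified quotas Lowland 2.061, North 3.676, Highland 2.760.
Rounding down: Lowland 2, North 3, Highland 2 (total 7).

Lowland 2; North 3; Highland 2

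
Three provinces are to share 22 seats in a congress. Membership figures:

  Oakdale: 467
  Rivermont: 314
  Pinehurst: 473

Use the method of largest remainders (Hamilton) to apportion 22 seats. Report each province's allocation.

The standard divisor is 1254/22 = 57.
Standard quotas: Oakdale 8.193, Rivermont 5.509, Pinehurst 8.298.
Lower quotas: Oakdale 8, Rivermont 5, Pinehurst 8 (sum 21, leaving 1 seat).
Remainders in descending order: Rivermont 0.509, Pinehurst 0.298, Oakdale 0.193.
The surplus seat goes to Rivermont.

Oakdale 8, Rivermont 6, Pinehurst 8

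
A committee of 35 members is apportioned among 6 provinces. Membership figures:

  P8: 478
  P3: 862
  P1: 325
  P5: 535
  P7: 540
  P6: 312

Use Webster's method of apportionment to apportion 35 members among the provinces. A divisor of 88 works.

With modified divisor 88: modified quotas P8 5.432, P3 9.795, P1 3.693, P5 6.080, P7 6.136, P6 3.545.
Rounding to the nearest integer: P8 5, P3 10, P1 4, P5 6, P7 6, P6 4 (total 35).

P8=5, P3=10, P1=4, P5=6, P7=6, P6=4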